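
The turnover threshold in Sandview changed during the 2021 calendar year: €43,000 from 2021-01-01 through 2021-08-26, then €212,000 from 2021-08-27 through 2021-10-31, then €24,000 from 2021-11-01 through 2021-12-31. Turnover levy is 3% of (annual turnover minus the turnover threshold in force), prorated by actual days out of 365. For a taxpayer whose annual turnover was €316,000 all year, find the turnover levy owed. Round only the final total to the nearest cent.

2021-01-01 to 2021-08-26: 238 days, exemption €43,000 → (€316,000 − €43,000) × 3% × 238/365 = €5,340.3288
2021-08-27 to 2021-10-31: 66 days, exemption €212,000 → (€316,000 − €212,000) × 3% × 66/365 = €564.1644
2021-11-01 to 2021-12-31: 61 days, exemption €24,000 → (€316,000 − €24,000) × 3% × 61/365 = €1,464.0000
Total = €7,368.4932

€7,368.49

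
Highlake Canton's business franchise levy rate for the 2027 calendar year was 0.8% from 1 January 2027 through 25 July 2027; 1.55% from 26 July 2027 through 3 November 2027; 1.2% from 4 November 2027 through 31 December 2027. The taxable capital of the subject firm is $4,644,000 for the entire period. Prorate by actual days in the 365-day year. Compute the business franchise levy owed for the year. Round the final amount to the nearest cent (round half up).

1 January – 25 July 2027: 206 days at 0.8% → $4,644,000 × 0.8% × 206/365 = $20,967.9781
26 July – 3 November 2027: 101 days at 1.55% → $4,644,000 × 1.55% × 101/365 = $19,918.3068
4 November – 31 December 2027: 58 days at 1.2% → $4,644,000 × 1.2% × 58/365 = $8,855.4082
Total = $49,741.6932

$49,741.69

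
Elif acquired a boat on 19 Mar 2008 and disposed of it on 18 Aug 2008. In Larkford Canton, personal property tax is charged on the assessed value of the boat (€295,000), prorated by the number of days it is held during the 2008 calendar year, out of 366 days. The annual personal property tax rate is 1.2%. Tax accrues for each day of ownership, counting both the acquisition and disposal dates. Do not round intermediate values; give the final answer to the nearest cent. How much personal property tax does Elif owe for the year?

€1,479.84

Days held (19 Mar – 18 Aug 2008): 153 out of 366
Tax = €295,000 × 1.2% × 153/366 = €1,479.8361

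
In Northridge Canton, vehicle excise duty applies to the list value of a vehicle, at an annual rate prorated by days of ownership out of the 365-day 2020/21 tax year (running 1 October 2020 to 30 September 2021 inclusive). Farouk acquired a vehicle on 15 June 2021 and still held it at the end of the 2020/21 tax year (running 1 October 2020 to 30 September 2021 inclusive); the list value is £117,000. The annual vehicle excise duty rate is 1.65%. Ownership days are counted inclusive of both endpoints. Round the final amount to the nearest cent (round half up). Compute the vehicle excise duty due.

Days held (15 June – 30 September 2021): 108 out of 365
Tax = £117,000 × 1.65% × 108/365 = £571.2164

£571.22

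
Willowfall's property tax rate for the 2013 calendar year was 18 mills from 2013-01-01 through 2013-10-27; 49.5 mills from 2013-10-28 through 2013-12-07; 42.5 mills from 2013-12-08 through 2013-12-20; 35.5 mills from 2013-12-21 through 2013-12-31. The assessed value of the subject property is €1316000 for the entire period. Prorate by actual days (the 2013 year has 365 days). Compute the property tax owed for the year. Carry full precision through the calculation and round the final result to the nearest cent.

2013-01-01 to 2013-10-27: 300 days at 18 mills → €1316000 × 1.8% × 300/365 = €19469.5890
2013-10-28 to 2013-12-07: 41 days at 49.5 mills → €1316000 × 4.95% × 41/365 = €7317.3205
2013-12-08 to 2013-12-20: 13 days at 42.5 mills → €1316000 × 4.25% × 13/365 = €1992.0274
2013-12-21 to 2013-12-31: 11 days at 35.5 mills → €1316000 × 3.55% × 11/365 = €1407.9397
Total = €30186.8767

€30186.88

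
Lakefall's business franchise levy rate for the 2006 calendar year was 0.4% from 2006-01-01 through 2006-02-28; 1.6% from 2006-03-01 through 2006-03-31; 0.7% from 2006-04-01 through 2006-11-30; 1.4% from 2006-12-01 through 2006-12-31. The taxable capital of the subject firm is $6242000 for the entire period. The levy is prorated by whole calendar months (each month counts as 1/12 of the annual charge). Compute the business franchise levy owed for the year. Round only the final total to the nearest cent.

2006-01-01 to 2006-02-28: 2 months at 0.4% → $6242000 × 0.4% × 2/12 = $4161.3333
2006-03-01 to 2006-03-31: 1 month at 1.6% → $6242000 × 1.6% × 1/12 = $8322.6667
2006-04-01 to 2006-11-30: 8 months at 0.7% → $6242000 × 0.7% × 8/12 = $29129.3333
2006-12-01 to 2006-12-31: 1 month at 1.4% → $6242000 × 1.4% × 1/12 = $7282.3333
Total = $48895.6667

$48895.67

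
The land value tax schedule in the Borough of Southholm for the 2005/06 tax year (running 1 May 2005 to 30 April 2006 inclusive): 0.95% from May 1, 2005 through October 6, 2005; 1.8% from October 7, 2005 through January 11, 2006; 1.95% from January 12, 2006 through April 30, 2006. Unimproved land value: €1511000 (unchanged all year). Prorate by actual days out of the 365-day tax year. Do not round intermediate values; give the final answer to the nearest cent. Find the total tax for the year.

€22280.01

May 1 – October 6, 2005: 159 days at 0.95% → €1511000 × 0.95% × 159/365 = €6253.0562
October 7, 2005 – January 11, 2006: 97 days at 1.8% → €1511000 × 1.8% × 97/365 = €7227.9616
January 12 – April 30, 2006: 109 days at 1.95% → €1511000 × 1.95% × 109/365 = €8798.9877
Total = €22280.0055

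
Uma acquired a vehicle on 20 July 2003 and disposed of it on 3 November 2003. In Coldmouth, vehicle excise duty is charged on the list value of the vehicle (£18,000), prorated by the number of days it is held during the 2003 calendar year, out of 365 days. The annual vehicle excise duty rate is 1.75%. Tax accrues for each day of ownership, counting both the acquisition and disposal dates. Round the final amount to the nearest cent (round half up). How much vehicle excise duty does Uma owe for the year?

Days held (20 July – 3 November 2003): 107 out of 365
Tax = £18,000 × 1.75% × 107/365 = £92.3425

£92.34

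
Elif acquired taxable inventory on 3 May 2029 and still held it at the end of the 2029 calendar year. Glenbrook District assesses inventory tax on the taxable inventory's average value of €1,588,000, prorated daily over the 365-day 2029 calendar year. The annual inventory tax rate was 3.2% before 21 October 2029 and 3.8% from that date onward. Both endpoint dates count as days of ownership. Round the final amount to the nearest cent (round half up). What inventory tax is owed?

€35,710.42

3 May – 20 October 2029: 171 days at 3.2% → €1,588,000 × 3.2% × 171/365 = €23,806.9479
21 October – 31 December 2029: 72 days at 3.8% → €1,588,000 × 3.8% × 72/365 = €11,903.4740
Total = €35,710.4219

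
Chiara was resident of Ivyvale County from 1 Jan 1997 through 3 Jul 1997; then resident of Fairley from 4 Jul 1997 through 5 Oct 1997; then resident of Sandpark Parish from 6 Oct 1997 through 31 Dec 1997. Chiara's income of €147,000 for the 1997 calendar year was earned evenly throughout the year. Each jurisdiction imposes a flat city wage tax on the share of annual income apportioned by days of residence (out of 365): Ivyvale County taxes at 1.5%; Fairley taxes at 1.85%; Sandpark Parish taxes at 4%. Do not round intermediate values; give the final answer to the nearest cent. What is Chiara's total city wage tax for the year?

€3,213.46

Ivyvale County, 1 Jan – 3 Jul 1997: 184 days → €147,000 × 1.5% × 184/365 = €1,111.5616
Fairley, 4 Jul – 5 Oct 1997: 94 days → €147,000 × 1.85% × 94/365 = €700.3644
Sandpark Parish, 6 Oct – 31 Dec 1997: 87 days → €147,000 × 4% × 87/365 = €1,401.5342
Total = €3,213.4603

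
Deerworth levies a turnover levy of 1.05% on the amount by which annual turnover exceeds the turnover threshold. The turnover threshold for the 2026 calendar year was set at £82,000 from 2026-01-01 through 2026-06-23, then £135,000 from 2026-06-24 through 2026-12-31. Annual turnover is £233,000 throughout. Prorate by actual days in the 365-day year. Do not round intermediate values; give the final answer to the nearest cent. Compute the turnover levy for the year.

2026-01-01 to 2026-06-23: 174 days, exemption £82,000 → (£233,000 − £82,000) × 1.05% × 174/365 = £755.8274
2026-06-24 to 2026-12-31: 191 days, exemption £135,000 → (£233,000 − £135,000) × 1.05% × 191/365 = £538.4630
Total = £1,294.2904

£1,294.29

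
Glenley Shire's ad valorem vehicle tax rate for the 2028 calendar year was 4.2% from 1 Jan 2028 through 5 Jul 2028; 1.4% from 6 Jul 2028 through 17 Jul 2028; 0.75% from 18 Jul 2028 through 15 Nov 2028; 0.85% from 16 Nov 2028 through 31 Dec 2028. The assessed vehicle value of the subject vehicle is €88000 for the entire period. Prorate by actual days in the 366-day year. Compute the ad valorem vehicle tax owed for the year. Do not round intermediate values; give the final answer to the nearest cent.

€2240.99

1 Jan – 5 Jul 2028: 187 days at 4.2% → €88000 × 4.2% × 187/366 = €1888.3934
6 Jul – 17 Jul 2028: 12 days at 1.4% → €88000 × 1.4% × 12/366 = €40.3934
18 Jul – 15 Nov 2028: 121 days at 0.75% → €88000 × 0.75% × 121/366 = €218.1967
16 Nov – 31 Dec 2028: 46 days at 0.85% → €88000 × 0.85% × 46/366 = €94.0109
Total = €2240.9945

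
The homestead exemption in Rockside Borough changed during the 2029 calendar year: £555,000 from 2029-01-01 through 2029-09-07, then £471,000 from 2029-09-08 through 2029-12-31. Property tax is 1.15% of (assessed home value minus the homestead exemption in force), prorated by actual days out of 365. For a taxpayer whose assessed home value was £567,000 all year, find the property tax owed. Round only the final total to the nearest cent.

2029-01-01 to 2029-09-07: 250 days, exemption £555,000 → (£567,000 − £555,000) × 1.15% × 250/365 = £94.5205
2029-09-08 to 2029-12-31: 115 days, exemption £471,000 → (£567,000 − £471,000) × 1.15% × 115/365 = £347.8356
Total = £442.3562

£442.36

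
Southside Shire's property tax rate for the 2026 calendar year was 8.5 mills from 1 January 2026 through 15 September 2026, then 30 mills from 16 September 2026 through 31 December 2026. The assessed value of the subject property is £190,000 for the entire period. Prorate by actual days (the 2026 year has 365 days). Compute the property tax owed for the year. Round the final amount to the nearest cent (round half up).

1 January – 15 September 2026: 258 days at 8.5 mills → £190,000 × 0.85% × 258/365 = £1,141.5616
16 September – 31 December 2026: 107 days at 30 mills → £190,000 × 3% × 107/365 = £1,670.9589
Total = £2,812.5205

£2,812.52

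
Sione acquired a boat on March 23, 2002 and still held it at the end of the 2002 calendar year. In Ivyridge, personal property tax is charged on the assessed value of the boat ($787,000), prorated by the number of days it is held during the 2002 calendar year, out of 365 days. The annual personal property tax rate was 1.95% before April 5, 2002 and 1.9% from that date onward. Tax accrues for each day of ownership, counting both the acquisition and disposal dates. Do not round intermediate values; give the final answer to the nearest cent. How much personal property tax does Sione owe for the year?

$11,648.68

March 23 – April 4, 2002: 13 days at 1.95% → $787,000 × 1.95% × 13/365 = $546.5877
April 5 – December 31, 2002: 271 days at 1.9% → $787,000 × 1.9% × 271/365 = $11,102.0904
Total = $11,648.6781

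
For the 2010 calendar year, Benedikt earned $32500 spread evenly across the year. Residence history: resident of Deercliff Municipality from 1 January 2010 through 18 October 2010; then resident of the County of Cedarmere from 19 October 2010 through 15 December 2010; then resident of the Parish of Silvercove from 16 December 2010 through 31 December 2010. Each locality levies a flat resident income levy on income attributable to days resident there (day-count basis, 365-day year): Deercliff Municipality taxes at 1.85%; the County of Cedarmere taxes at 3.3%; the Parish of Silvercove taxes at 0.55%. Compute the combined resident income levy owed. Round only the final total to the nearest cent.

Deercliff Municipality, 1 January – 18 October 2010: 291 days → $32500 × 1.85% × 291/365 = $479.3527
The County of Cedarmere, 19 October – 15 December 2010: 58 days → $32500 × 3.3% × 58/365 = $170.4247
The Parish of Silvercove, 16 December – 31 December 2010: 16 days → $32500 × 0.55% × 16/365 = $7.8356
Total = $657.6130

$657.61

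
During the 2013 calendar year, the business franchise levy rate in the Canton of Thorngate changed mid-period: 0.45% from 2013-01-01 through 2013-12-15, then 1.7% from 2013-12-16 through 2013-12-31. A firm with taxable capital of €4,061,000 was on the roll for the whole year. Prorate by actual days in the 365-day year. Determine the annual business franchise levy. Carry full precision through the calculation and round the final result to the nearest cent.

2013-01-01 to 2013-12-15: 349 days at 0.45% → €4,061,000 × 0.45% × 349/365 = €17,473.4260
2013-12-16 to 2013-12-31: 16 days at 1.7% → €4,061,000 × 1.7% × 16/365 = €3,026.2795
Total = €20,499.7055

€20,499.71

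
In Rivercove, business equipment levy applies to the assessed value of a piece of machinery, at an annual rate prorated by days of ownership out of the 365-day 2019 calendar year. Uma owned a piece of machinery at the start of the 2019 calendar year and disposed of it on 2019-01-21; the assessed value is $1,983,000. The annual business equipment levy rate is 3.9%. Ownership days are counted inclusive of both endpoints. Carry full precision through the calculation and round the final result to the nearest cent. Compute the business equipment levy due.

$4,449.53

Days held (2019-01-01 to 2019-01-21): 21 out of 365
Tax = $1,983,000 × 3.9% × 21/365 = $4,449.5260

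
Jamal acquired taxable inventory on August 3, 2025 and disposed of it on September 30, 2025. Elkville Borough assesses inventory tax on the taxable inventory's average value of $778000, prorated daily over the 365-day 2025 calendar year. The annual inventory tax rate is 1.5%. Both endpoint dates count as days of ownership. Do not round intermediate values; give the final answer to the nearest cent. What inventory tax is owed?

Days held (August 3 – September 30, 2025): 59 out of 365
Tax = $778000 × 1.5% × 59/365 = $1886.3836

$1886.38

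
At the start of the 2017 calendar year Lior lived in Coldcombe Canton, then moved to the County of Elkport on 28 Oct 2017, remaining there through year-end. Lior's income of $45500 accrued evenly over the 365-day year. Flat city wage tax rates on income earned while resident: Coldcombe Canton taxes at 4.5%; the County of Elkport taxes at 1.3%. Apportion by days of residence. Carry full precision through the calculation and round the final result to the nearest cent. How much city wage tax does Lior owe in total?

Coldcombe Canton, 1 Jan – 27 Oct 2017: 300 days → $45500 × 4.5% × 300/365 = $1682.8767
The County of Elkport, 28 Oct – 31 Dec 2017: 65 days → $45500 × 1.3% × 65/365 = $105.3356
Total = $1788.2123

$1788.21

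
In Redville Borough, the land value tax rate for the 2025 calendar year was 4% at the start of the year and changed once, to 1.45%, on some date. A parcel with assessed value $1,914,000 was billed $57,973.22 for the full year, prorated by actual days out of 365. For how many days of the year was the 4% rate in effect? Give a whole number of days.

226 days

Let d = days at the first rate; then 365 − d days at the second rate.
$1,914,000 × [4%·d + 1.45%·(365−d)] / 365 = $57,973.22
Solving gives d = 226, so the new rate took effect on 15 Aug 2025.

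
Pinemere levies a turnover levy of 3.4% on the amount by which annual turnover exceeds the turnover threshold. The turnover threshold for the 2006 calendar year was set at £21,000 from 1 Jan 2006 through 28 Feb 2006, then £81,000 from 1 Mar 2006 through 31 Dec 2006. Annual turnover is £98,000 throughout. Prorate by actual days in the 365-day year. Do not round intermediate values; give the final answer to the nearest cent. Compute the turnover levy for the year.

1 Jan – 28 Feb 2006: 59 days, exemption £21,000 → (£98,000 − £21,000) × 3.4% × 59/365 = £423.1836
1 Mar – 31 Dec 2006: 306 days, exemption £81,000 → (£98,000 − £81,000) × 3.4% × 306/365 = £484.5699
Total = £907.7534

£907.75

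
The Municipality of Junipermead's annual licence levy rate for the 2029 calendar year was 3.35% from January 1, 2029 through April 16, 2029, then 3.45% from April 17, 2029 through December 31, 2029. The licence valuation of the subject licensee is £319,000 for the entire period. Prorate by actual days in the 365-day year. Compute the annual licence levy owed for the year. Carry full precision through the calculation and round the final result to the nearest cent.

January 1 – April 16, 2029: 106 days at 3.35% → £319,000 × 3.35% × 106/365 = £3,103.4767
April 17 – December 31, 2029: 259 days at 3.45% → £319,000 × 3.45% × 259/365 = £7,809.3822
Total = £10,912.8589

£10,912.86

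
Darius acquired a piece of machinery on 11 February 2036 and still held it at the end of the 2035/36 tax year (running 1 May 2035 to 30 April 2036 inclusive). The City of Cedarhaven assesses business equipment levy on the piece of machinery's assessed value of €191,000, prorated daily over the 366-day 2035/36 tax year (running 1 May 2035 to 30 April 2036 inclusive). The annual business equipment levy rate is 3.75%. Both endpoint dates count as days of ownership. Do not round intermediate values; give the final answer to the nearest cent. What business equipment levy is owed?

Days held (11 February – 30 April 2036): 80 out of 366
Tax = €191,000 × 3.75% × 80/366 = €1,565.5738

€1,565.57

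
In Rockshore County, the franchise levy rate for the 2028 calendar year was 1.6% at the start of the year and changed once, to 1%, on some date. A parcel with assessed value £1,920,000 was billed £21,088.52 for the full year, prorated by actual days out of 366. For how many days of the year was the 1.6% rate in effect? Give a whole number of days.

60 days

Let d = days at the first rate; then 366 − d days at the second rate.
£1,920,000 × [1.6%·d + 1%·(366−d)] / 366 = £21,088.52
Solving gives d = 60, so the new rate took effect on 1 March 2028.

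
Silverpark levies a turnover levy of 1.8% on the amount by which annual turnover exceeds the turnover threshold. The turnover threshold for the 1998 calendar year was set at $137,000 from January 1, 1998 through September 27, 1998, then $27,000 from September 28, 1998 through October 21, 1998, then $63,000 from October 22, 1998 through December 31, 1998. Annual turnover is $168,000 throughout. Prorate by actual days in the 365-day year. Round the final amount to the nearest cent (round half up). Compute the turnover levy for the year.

$947.29

January 1 – September 27, 1998: 270 days, exemption $137,000 → ($168,000 − $137,000) × 1.8% × 270/365 = $412.7671
September 28 – October 21, 1998: 24 days, exemption $27,000 → ($168,000 − $27,000) × 1.8% × 24/365 = $166.8822
October 22 – December 31, 1998: 71 days, exemption $63,000 → ($168,000 − $63,000) × 1.8% × 71/365 = $367.6438
Total = $947.2932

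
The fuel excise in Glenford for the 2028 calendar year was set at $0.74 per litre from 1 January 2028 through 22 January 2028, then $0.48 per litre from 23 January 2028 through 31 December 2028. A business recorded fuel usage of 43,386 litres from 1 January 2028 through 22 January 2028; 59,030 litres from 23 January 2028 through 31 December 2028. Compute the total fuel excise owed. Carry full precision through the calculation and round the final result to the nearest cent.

1 January – 22 January 2028: 43,386 litres at $0.74/litre → $32,105.64
23 January – 31 December 2028: 59,030 litres at $0.48/litre → $28,334.40

$60,440.04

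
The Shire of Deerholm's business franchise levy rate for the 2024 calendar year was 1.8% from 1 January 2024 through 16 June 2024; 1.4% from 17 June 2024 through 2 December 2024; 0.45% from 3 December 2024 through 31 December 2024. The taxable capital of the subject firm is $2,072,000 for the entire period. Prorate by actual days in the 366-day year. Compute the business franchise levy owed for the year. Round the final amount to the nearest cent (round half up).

1 January – 16 June 2024: 168 days at 1.8% → $2,072,000 × 1.8% × 168/366 = $17,119.4754
17 June – 2 December 2024: 169 days at 1.4% → $2,072,000 × 1.4% × 169/366 = $13,394.4044
3 December – 31 December 2024: 29 days at 0.45% → $2,072,000 × 0.45% × 29/366 = $738.7869
Total = $31,252.6667

$31,252.67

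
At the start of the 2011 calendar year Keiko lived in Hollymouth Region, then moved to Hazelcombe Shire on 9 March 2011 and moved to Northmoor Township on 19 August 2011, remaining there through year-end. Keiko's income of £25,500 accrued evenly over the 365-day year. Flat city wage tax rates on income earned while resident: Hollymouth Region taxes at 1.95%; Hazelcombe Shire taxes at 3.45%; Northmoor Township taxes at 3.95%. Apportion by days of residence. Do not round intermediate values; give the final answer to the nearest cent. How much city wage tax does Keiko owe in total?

Hollymouth Region, 1 January – 8 March 2011: 67 days → £25,500 × 1.95% × 67/365 = £91.2760
Hazelcombe Shire, 9 March – 18 August 2011: 163 days → £25,500 × 3.45% × 163/365 = £392.8747
Northmoor Township, 19 August – 31 December 2011: 135 days → £25,500 × 3.95% × 135/365 = £372.5445
Total = £856.6952

£856.70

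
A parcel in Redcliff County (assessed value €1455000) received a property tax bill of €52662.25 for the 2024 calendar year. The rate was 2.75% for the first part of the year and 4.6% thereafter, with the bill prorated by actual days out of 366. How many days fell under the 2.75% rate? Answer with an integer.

Let d = days at the first rate; then 366 − d days at the second rate.
€1455000 × [2.75%·d + 4.6%·(366−d)] / 366 = €52662.25
Solving gives d = 194, so the new rate took effect on 13 Jul 2024.

194 days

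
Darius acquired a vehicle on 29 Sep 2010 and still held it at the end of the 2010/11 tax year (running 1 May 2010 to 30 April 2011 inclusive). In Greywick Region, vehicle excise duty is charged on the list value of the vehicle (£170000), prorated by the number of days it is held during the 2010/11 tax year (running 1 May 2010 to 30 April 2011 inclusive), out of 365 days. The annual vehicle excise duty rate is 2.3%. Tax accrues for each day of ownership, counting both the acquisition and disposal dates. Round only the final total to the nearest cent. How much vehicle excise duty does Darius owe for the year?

£2292.44

Days held (29 Sep 2010 – 30 Apr 2011): 214 out of 365
Tax = £170000 × 2.3% × 214/365 = £2292.4384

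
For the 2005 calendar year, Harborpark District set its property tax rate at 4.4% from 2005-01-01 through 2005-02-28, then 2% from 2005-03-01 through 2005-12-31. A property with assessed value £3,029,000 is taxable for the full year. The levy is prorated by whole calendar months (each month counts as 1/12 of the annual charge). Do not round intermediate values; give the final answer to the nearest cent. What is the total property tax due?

£72,696.00

2005-01-01 to 2005-02-28: 2 months at 4.4% → £3,029,000 × 4.4% × 2/12 = £22,212.6667
2005-03-01 to 2005-12-31: 10 months at 2% → £3,029,000 × 2% × 10/12 = £50,483.3333
Total = £72,696.0000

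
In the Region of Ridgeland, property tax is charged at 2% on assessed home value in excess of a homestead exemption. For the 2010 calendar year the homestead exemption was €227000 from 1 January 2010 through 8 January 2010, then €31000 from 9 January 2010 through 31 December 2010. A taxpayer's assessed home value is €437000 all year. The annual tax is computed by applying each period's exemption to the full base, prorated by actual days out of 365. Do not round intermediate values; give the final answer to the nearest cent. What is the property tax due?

€8034.08

1 January – 8 January 2010: 8 days, exemption €227000 → (€437000 − €227000) × 2% × 8/365 = €92.0548
9 January – 31 December 2010: 357 days, exemption €31000 → (€437000 − €31000) × 2% × 357/365 = €7942.0274
Total = €8034.0822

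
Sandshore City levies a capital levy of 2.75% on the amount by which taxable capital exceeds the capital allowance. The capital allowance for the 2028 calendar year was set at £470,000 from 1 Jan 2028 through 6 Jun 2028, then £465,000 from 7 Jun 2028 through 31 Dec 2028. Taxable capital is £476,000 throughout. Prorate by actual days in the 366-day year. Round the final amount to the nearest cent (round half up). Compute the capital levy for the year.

1 Jan – 6 Jun 2028: 158 days, exemption £470,000 → (£476,000 − £470,000) × 2.75% × 158/366 = £71.2295
7 Jun – 31 Dec 2028: 208 days, exemption £465,000 → (£476,000 − £465,000) × 2.75% × 208/366 = £171.9126
Total = £243.1421

£243.14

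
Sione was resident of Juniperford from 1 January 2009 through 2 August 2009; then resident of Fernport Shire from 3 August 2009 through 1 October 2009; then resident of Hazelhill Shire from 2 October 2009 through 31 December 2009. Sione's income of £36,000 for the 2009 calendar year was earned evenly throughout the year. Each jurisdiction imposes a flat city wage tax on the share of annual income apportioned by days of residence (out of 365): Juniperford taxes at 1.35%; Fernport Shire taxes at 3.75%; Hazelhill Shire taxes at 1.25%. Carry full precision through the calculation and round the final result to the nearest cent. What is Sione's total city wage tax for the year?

£619.05

Juniperford, 1 January – 2 August 2009: 214 days → £36,000 × 1.35% × 214/365 = £284.9425
Fernport Shire, 3 August – 1 October 2009: 60 days → £36,000 × 3.75% × 60/365 = £221.9178
Hazelhill Shire, 2 October – 31 December 2009: 91 days → £36,000 × 1.25% × 91/365 = £112.1918
Total = £619.0521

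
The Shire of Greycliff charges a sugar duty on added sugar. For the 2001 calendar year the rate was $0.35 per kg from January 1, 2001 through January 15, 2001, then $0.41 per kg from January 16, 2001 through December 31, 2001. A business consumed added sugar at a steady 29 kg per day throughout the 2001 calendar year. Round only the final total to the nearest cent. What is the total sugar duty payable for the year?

January 1 – January 15, 2001: 15 days × 29 kg/day = 435 kg at $0.35/kg → $152.25
January 16 – December 31, 2001: 350 days × 29 kg/day = 10,150 kg at $0.41/kg → $4161.50

$4313.75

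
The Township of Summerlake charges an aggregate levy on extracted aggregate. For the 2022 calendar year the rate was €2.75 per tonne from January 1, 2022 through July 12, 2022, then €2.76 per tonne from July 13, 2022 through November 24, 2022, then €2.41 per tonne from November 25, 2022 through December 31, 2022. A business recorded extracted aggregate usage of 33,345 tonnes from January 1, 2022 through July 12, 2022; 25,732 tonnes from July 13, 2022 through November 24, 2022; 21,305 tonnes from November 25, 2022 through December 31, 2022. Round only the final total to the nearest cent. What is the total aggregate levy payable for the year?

€214,064.12

January 1 – July 12, 2022: 33,345 tonnes at €2.75/tonne → €91,698.75
July 13 – November 24, 2022: 25,732 tonnes at €2.76/tonne → €71,020.32
November 25 – December 31, 2022: 21,305 tonnes at €2.41/tonne → €51,345.05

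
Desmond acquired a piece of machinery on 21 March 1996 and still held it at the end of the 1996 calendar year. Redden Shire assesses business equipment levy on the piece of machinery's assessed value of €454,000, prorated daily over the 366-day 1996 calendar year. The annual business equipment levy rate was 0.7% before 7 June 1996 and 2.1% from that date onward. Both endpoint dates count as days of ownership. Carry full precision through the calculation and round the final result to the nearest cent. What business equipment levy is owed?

€6,095.51

21 March – 6 June 1996: 78 days at 0.7% → €454,000 × 0.7% × 78/366 = €677.2787
7 June – 31 December 1996: 208 days at 2.1% → €454,000 × 2.1% × 208/366 = €5,418.2295
Total = €6,095.5082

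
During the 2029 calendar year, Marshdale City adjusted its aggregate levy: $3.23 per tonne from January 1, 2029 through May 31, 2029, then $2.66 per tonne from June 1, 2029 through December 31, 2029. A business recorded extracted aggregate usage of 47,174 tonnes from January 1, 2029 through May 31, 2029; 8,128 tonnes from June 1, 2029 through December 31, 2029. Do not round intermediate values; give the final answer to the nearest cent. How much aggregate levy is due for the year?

$173,992.50

January 1 – May 31, 2029: 47,174 tonnes at $3.23/tonne → $152,372.02
June 1 – December 31, 2029: 8,128 tonnes at $2.66/tonne → $21,620.48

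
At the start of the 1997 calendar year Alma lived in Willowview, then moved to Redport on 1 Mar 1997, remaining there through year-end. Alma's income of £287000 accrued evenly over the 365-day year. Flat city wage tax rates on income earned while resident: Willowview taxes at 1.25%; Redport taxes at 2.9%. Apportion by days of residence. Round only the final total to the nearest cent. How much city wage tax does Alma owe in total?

Willowview, 1 Jan – 28 Feb 1997: 59 days → £287000 × 1.25% × 59/365 = £579.8973
Redport, 1 Mar – 31 Dec 1997: 306 days → £287000 × 2.9% × 306/365 = £6977.6384
Total = £7557.5356

£7557.54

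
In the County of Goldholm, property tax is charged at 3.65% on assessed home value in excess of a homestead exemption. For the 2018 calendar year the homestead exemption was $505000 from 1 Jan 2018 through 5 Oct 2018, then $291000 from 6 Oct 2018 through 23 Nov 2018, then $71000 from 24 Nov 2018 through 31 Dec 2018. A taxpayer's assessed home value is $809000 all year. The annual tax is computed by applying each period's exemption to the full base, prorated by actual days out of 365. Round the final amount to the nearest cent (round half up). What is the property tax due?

1 Jan – 5 Oct 2018: 278 days, exemption $505000 → ($809000 − $505000) × 3.65% × 278/365 = $8451.2000
6 Oct – 23 Nov 2018: 49 days, exemption $291000 → ($809000 − $291000) × 3.65% × 49/365 = $2538.2000
24 Nov – 31 Dec 2018: 38 days, exemption $71000 → ($809000 − $71000) × 3.65% × 38/365 = $2804.4000
Total = $13793.8000

$13793.80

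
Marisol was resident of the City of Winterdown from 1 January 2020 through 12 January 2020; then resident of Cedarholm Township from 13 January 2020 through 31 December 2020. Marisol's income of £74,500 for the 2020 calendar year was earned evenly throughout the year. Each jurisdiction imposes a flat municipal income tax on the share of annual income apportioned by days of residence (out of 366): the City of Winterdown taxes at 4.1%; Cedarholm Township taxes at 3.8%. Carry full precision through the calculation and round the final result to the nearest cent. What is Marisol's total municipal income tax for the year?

£2,838.33

The City of Winterdown, 1 January – 12 January 2020: 12 days → £74,500 × 4.1% × 12/366 = £100.1475
Cedarholm Township, 13 January – 31 December 2020: 354 days → £74,500 × 3.8% × 354/366 = £2,738.1803
Total = £2,838.3279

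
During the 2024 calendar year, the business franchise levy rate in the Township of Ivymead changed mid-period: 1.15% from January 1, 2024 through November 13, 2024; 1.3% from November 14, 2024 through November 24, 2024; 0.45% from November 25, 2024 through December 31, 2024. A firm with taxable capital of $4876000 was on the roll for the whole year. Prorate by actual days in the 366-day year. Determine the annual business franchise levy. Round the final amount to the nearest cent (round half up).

January 1 – November 13, 2024: 318 days at 1.15% → $4876000 × 1.15% × 318/366 = $48720.0328
November 14 – November 24, 2024: 11 days at 1.3% → $4876000 × 1.3% × 11/366 = $1905.1038
November 25 – December 31, 2024: 37 days at 0.45% → $4876000 × 0.45% × 37/366 = $2218.1803
Total = $52843.3169

$52843.32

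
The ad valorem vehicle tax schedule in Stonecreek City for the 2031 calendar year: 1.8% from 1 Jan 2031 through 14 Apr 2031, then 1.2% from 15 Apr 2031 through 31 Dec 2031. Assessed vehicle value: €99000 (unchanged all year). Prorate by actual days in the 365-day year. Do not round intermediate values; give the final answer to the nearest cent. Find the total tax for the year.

1 Jan – 14 Apr 2031: 104 days at 1.8% → €99000 × 1.8% × 104/365 = €507.7479
15 Apr – 31 Dec 2031: 261 days at 1.2% → €99000 × 1.2% × 261/365 = €849.5014
Total = €1357.2493

€1357.25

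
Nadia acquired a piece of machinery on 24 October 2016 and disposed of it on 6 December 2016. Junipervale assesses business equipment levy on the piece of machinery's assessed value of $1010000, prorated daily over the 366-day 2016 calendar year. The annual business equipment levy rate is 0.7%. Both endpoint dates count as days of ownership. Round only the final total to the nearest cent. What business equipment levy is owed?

Days held (24 October – 6 December 2016): 44 out of 366
Tax = $1010000 × 0.7% × 44/366 = $849.9454

$849.95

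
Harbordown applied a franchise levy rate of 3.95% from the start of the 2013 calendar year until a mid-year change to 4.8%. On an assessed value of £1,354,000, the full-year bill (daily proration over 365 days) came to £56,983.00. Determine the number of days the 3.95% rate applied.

254 days

Let d = days at the first rate; then 365 − d days at the second rate.
£1,354,000 × [3.95%·d + 4.8%·(365−d)] / 365 = £56,983.00
Solving gives d = 254, so the new rate took effect on 12 September 2013.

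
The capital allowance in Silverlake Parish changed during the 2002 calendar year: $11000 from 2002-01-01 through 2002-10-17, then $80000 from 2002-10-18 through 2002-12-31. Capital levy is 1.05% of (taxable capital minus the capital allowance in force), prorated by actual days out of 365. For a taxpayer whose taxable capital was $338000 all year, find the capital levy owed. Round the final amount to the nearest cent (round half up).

2002-01-01 to 2002-10-17: 290 days, exemption $11000 → ($338000 − $11000) × 1.05% × 290/365 = $2727.9863
2002-10-18 to 2002-12-31: 75 days, exemption $80000 → ($338000 − $80000) × 1.05% × 75/365 = $556.6438
Total = $3284.6301

$3284.63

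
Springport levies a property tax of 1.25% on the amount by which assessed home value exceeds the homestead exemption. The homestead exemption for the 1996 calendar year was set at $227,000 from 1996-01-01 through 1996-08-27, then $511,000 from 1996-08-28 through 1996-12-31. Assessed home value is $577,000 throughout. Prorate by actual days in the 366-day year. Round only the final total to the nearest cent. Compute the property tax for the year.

1996-01-01 to 1996-08-27: 240 days, exemption $227,000 → ($577,000 − $227,000) × 1.25% × 240/366 = $2,868.8525
1996-08-28 to 1996-12-31: 126 days, exemption $511,000 → ($577,000 − $511,000) × 1.25% × 126/366 = $284.0164
Total = $3,152.8689

$3,152.87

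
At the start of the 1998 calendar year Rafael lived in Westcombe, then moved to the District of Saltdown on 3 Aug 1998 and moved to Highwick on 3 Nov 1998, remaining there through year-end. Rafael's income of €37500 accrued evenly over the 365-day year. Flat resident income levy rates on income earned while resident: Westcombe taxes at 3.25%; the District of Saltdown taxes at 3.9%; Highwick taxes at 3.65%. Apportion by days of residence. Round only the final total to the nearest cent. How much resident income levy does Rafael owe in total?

€1304.43

Westcombe, 1 Jan – 2 Aug 1998: 214 days → €37500 × 3.25% × 214/365 = €714.5548
The District of Saltdown, 3 Aug – 2 Nov 1998: 92 days → €37500 × 3.9% × 92/365 = €368.6301
Highwick, 3 Nov – 31 Dec 1998: 59 days → €37500 × 3.65% × 59/365 = €221.2500
Total = €1304.4349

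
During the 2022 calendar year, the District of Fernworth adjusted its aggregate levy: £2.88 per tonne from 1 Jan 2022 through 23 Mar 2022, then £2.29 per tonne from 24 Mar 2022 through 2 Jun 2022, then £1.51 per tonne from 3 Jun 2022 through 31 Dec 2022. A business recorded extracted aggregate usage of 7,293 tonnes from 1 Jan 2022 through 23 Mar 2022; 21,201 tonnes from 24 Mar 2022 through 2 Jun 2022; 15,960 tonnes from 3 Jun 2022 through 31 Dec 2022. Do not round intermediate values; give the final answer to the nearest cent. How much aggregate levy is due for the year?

£93,653.73

1 Jan – 23 Mar 2022: 7,293 tonnes at £2.88/tonne → £21,003.84
24 Mar – 2 Jun 2022: 21,201 tonnes at £2.29/tonne → £48,550.29
3 Jun – 31 Dec 2022: 15,960 tonnes at £1.51/tonne → £24,099.60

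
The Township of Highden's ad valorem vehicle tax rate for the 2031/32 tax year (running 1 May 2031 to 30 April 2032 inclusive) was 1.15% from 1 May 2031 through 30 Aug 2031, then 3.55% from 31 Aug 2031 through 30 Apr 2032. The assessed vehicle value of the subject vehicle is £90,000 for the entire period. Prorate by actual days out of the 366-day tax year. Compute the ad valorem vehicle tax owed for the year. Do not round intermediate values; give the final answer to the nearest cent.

£2,475.00

1 May – 30 Aug 2031: 122 days at 1.15% → £90,000 × 1.15% × 122/366 = £345.0000
31 Aug 2031 – 30 Apr 2032: 244 days at 3.55% → £90,000 × 3.55% × 244/366 = £2,130.0000
Total = £2,475.0000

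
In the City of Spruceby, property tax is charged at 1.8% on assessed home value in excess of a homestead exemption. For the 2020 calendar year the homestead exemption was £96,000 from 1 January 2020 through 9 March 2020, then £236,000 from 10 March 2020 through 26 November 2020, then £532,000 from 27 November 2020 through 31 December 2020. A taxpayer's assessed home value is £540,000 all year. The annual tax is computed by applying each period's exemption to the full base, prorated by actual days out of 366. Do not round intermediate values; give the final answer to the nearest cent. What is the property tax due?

£5,437.57

1 January – 9 March 2020: 69 days, exemption £96,000 → (£540,000 − £96,000) × 1.8% × 69/366 = £1,506.6885
10 March – 26 November 2020: 262 days, exemption £236,000 → (£540,000 − £236,000) × 1.8% × 262/366 = £3,917.1148
27 November – 31 December 2020: 35 days, exemption £532,000 → (£540,000 − £532,000) × 1.8% × 35/366 = £13.7705
Total = £5,437.5738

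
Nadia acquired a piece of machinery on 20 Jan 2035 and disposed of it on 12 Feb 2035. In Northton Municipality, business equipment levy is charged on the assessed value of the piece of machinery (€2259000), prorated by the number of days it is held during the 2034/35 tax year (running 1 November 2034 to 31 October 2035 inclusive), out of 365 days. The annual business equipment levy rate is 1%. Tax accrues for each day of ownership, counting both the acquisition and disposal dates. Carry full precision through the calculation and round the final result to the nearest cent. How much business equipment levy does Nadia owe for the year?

€1485.37

Days held (20 Jan – 12 Feb 2035): 24 out of 365
Tax = €2259000 × 1% × 24/365 = €1485.3699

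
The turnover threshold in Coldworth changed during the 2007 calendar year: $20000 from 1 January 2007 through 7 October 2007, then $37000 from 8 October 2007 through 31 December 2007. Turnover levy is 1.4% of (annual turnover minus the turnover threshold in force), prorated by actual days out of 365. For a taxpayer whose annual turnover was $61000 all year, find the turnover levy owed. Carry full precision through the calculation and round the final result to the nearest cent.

$518.58

1 January – 7 October 2007: 280 days, exemption $20000 → ($61000 − $20000) × 1.4% × 280/365 = $440.3288
8 October – 31 December 2007: 85 days, exemption $37000 → ($61000 − $37000) × 1.4% × 85/365 = $78.2466
Total = $518.5753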